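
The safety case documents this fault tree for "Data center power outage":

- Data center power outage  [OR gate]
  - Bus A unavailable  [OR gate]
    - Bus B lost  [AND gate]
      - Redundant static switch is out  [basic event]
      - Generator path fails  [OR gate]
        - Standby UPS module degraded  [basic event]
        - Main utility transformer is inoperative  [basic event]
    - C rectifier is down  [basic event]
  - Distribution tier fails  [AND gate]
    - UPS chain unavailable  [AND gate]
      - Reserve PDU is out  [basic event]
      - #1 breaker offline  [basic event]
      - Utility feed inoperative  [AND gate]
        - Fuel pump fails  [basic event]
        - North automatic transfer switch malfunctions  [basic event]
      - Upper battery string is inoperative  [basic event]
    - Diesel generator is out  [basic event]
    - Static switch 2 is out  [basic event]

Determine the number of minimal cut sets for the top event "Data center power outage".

Generator path fails [OR]: union of children's cut sets → 2 cut set(s).
Bus B lost [AND]: one cut set from each child combined → 1 × 2 = 2 cut set(s).
Bus A unavailable [OR]: union of children's cut sets → 3 cut set(s).
Utility feed inoperative [AND]: one cut set from each child combined → 1 × 1 = 1 cut set(s).
UPS chain unavailable [AND]: one cut set from each child combined → 1 × 1 × 1 × 1 = 1 cut set(s).
Distribution tier fails [AND]: one cut set from each child combined → 1 × 1 × 1 = 1 cut set(s).
Data center power outage [OR]: union of children's cut sets → 4 cut set(s).
Minimal cut sets: {Redundant static switch is out, Standby UPS module degraded}; {Main utility transformer is inoperative, Redundant static switch is out}; {C rectifier is down}; {#1 breaker offline, Diesel generator is out, Fuel pump fails, North automatic transfer switch malfunctions, Reserve PDU is out, Static switch 2 is out, Upper battery string is inoperative}.

4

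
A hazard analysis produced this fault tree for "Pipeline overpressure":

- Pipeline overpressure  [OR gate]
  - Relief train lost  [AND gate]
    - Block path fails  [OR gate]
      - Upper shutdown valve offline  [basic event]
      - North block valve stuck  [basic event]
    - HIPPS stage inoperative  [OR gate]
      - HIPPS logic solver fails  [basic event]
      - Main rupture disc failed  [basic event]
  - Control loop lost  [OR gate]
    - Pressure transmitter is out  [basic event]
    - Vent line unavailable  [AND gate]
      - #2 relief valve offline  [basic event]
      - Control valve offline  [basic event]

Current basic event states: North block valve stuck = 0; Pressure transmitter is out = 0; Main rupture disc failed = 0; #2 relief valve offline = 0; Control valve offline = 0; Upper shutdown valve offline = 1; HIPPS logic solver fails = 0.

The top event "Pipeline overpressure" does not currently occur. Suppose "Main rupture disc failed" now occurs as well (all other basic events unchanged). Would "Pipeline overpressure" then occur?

Counterfactual: set "Main rupture disc failed" to occurred.
Block path fails [OR]: Upper shutdown valve offline=occurs, North block valve stuck=not → at least one input occurs → occurs.
HIPPS stage inoperative [OR]: HIPPS logic solver fails=not, Main rupture disc failed=occurs → at least one input occurs → occurs.
Relief train lost [AND]: Block path fails=occurs, HIPPS stage inoperative=occurs → all inputs occur → occurs.
Vent line unavailable [AND]: #2 relief valve offline=not, Control valve offline=not → not all inputs occur → does not occur.
Control loop lost [OR]: Pressure transmitter is out=not, Vent line unavailable=not → no input occurs → does not occur.
Pipeline overpressure [OR]: Relief train lost=occurs, Control loop lost=not → at least one input occurs → occurs.

Yes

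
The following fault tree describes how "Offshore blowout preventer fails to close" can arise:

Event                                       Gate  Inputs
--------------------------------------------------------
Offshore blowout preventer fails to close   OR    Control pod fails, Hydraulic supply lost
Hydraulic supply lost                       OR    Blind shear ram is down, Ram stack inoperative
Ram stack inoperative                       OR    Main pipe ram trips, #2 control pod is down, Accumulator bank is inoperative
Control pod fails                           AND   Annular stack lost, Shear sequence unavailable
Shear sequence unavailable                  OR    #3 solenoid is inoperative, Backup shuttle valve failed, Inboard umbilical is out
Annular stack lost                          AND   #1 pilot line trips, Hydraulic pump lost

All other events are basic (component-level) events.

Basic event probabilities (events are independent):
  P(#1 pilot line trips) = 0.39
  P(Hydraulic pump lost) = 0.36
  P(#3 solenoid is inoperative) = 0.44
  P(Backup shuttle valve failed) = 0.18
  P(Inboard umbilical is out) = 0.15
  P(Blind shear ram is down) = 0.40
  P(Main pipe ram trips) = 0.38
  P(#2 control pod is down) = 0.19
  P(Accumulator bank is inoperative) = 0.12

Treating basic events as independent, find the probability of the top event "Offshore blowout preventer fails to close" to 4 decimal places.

P(Annular stack lost) [AND] = 0.39 × 0.36 = 0.140400
P(Shear sequence unavailable) [OR] = 1 − (1−0.44) × (1−0.18) × (1−0.15) = 0.609680
P(Control pod fails) [AND] = 0.140400 × 0.609680 = 0.085599
P(Ram stack inoperative) [OR] = 1 − (1−0.38) × (1−0.19) × (1−0.12) = 0.558064
P(Hydraulic supply lost) [OR] = 1 − (1−0.40) × (1−0.558064) = 0.734838
P(Offshore blowout preventer fails to close) [OR] = 1 − (1−0.085599) × (1−0.734838) = 0.757536
Rounded to 4 decimal places: P(Offshore blowout preventer fails to close) ≈ 0.7575.

0.7575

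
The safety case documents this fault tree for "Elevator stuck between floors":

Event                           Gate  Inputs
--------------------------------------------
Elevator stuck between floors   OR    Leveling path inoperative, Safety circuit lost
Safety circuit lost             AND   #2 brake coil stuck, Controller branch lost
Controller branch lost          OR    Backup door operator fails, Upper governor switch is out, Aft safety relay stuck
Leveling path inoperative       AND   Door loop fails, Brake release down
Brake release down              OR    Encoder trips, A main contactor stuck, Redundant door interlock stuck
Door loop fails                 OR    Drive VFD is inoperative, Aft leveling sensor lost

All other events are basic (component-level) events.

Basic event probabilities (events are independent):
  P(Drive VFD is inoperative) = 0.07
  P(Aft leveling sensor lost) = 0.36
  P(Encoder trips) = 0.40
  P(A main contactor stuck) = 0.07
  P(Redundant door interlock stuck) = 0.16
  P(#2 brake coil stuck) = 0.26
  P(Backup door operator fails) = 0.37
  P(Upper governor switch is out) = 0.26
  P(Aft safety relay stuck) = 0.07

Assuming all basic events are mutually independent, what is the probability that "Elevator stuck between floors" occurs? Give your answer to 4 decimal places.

0.3307

P(Door loop fails) [OR] = 1 − (1−0.07) × (1−0.36) = 0.404800
P(Brake release down) [OR] = 1 − (1−0.40) × (1−0.07) × (1−0.16) = 0.531280
P(Leveling path inoperative) [AND] = 0.404800 × 0.531280 = 0.215062
P(Controller branch lost) [OR] = 1 − (1−0.37) × (1−0.26) × (1−0.07) = 0.566434
P(Safety circuit lost) [AND] = 0.26 × 0.566434 = 0.147273
P(Elevator stuck between floors) [OR] = 1 − (1−0.215062) × (1−0.147273) = 0.330662
Rounded to 4 decimal places: P(Elevator stuck between floors) ≈ 0.3307.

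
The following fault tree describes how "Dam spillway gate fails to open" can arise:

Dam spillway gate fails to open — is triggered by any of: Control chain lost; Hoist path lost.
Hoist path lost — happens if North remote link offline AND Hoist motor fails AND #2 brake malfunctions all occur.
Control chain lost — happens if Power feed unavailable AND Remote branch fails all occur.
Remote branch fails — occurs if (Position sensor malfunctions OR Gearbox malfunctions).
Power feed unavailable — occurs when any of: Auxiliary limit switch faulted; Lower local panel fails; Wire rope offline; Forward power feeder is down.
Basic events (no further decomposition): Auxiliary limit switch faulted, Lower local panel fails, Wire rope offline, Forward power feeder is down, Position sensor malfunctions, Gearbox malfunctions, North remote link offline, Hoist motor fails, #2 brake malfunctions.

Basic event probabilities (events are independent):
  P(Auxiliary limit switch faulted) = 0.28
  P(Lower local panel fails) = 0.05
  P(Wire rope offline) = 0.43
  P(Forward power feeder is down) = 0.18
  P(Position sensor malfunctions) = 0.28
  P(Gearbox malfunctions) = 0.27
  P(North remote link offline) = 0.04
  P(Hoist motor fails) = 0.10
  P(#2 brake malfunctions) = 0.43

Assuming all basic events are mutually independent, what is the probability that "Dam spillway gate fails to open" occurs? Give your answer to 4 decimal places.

0.3239

P(Power feed unavailable) [OR] = 1 − (1−0.28) × (1−0.05) × (1−0.43) × (1−0.18) = 0.680298
P(Remote branch fails) [OR] = 1 − (1−0.28) × (1−0.27) = 0.474400
P(Control chain lost) [AND] = 0.680298 × 0.474400 = 0.322733
P(Hoist path lost) [AND] = 0.04 × 0.10 × 0.43 = 0.001720
P(Dam spillway gate fails to open) [OR] = 1 − (1−0.322733) × (1−0.001720) = 0.323898
Rounded to 4 decimal places: P(Dam spillway gate fails to open) ≈ 0.3239.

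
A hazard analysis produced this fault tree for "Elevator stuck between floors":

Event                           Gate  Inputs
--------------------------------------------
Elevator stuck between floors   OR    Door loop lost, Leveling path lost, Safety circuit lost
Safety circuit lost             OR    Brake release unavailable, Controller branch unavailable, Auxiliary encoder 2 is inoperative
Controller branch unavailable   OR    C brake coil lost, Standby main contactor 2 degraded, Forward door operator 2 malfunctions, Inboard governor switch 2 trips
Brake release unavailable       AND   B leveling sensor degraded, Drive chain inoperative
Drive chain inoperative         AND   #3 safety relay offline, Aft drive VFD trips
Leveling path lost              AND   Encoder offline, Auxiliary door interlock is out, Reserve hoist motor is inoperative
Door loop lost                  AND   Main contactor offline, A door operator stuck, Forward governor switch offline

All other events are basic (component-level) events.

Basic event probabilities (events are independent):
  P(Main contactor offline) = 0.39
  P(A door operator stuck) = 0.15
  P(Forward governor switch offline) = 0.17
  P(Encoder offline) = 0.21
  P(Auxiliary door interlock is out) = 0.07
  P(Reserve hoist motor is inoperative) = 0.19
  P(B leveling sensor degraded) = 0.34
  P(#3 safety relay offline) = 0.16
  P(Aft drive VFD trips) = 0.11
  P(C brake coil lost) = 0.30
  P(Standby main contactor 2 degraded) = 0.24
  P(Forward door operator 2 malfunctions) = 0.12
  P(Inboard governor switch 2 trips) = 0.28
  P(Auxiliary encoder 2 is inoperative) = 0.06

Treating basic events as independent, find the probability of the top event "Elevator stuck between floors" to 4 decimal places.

P(Door loop lost) [AND] = 0.39 × 0.15 × 0.17 = 0.009945
P(Leveling path lost) [AND] = 0.21 × 0.07 × 0.19 = 0.002793
P(Drive chain inoperative) [AND] = 0.16 × 0.11 = 0.017600
P(Brake release unavailable) [AND] = 0.34 × 0.017600 = 0.005984
P(Controller branch unavailable) [OR] = 1 − (1−0.30) × (1−0.24) × (1−0.12) × (1−0.28) = 0.662925
P(Safety circuit lost) [OR] = 1 − (1−0.005984) × (1−0.662925) × (1−0.06) = 0.685046
P(Elevator stuck between floors) [OR] = 1 − (1−0.009945) × (1−0.002793) × (1−0.685046) = 0.689049
Rounded to 4 decimal places: P(Elevator stuck between floors) ≈ 0.6890.

0.6890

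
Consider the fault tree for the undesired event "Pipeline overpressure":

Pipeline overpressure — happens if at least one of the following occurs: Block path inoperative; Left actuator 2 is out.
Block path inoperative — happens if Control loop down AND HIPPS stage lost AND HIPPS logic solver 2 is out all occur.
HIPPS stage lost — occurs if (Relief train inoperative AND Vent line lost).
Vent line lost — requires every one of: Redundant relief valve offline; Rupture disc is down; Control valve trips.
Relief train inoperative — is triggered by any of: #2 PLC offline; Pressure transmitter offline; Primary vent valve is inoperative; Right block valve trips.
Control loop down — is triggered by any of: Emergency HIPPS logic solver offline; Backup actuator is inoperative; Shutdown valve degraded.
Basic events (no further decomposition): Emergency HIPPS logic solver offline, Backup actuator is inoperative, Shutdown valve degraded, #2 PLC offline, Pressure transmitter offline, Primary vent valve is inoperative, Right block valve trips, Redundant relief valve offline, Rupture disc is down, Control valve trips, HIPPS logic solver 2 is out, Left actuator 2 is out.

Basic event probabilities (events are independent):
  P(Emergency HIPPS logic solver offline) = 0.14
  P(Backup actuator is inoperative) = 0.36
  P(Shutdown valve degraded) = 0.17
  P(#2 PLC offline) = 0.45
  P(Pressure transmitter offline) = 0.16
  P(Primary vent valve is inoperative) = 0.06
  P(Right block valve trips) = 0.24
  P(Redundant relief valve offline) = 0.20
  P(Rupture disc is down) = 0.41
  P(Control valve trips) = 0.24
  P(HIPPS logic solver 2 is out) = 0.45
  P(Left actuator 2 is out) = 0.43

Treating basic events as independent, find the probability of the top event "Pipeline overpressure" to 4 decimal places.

P(Control loop down) [OR] = 1 − (1−0.14) × (1−0.36) × (1−0.17) = 0.543168
P(Relief train inoperative) [OR] = 1 − (1−0.45) × (1−0.16) × (1−0.06) × (1−0.24) = 0.669947
P(Vent line lost) [AND] = 0.20 × 0.41 × 0.24 = 0.019680
P(HIPPS stage lost) [AND] = 0.669947 × 0.019680 = 0.013185
P(Block path inoperative) [AND] = 0.543168 × 0.013185 × 0.45 = 0.003223
P(Pipeline overpressure) [OR] = 1 − (1−0.003223) × (1−0.43) = 0.431837
Rounded to 4 decimal places: P(Pipeline overpressure) ≈ 0.4318.

0.4318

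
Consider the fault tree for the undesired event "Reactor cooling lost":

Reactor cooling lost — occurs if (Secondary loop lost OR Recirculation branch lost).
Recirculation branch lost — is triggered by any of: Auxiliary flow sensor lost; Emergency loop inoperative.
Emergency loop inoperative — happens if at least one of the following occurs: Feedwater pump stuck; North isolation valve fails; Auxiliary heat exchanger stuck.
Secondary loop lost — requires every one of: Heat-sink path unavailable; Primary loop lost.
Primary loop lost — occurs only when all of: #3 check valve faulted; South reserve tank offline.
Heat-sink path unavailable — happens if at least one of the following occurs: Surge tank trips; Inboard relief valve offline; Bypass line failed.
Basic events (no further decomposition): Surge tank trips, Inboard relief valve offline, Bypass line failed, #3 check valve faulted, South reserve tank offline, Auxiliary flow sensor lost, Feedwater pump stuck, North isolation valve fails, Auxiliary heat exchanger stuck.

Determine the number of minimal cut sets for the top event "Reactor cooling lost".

7

Heat-sink path unavailable [OR]: union of children's cut sets → 3 cut set(s).
Primary loop lost [AND]: one cut set from each child combined → 1 × 1 = 1 cut set(s).
Secondary loop lost [AND]: one cut set from each child combined → 3 × 1 = 3 cut set(s).
Emergency loop inoperative [OR]: union of children's cut sets → 3 cut set(s).
Recirculation branch lost [OR]: union of children's cut sets → 4 cut set(s).
Reactor cooling lost [OR]: union of children's cut sets → 7 cut set(s).
Minimal cut sets: {#3 check valve faulted, South reserve tank offline, Surge tank trips}; {#3 check valve faulted, Inboard relief valve offline, South reserve tank offline}; {#3 check valve faulted, Bypass line failed, South reserve tank offline}; {Auxiliary flow sensor lost}; {Feedwater pump stuck}; {North isolation valve fails}; {Auxiliary heat exchanger stuck}.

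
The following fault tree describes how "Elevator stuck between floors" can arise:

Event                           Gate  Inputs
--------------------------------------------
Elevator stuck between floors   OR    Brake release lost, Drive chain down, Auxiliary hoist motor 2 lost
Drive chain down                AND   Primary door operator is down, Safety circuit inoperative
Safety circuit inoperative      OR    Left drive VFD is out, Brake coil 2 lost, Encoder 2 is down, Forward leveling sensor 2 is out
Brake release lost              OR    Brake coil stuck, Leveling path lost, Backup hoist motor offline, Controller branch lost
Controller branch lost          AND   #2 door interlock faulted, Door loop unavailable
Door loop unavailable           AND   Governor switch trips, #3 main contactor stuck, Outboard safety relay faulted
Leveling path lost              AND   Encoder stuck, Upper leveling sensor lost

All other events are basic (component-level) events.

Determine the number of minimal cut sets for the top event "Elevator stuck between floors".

9

Leveling path lost [AND]: one cut set from each child combined → 1 × 1 = 1 cut set(s).
Door loop unavailable [AND]: one cut set from each child combined → 1 × 1 × 1 = 1 cut set(s).
Controller branch lost [AND]: one cut set from each child combined → 1 × 1 = 1 cut set(s).
Brake release lost [OR]: union of children's cut sets → 4 cut set(s).
Safety circuit inoperative [OR]: union of children's cut sets → 4 cut set(s).
Drive chain down [AND]: one cut set from each child combined → 1 × 4 = 4 cut set(s).
Elevator stuck between floors [OR]: union of children's cut sets → 9 cut set(s).
Minimal cut sets: {Brake coil stuck}; {Encoder stuck, Upper leveling sensor lost}; {Backup hoist motor offline}; {#2 door interlock faulted, #3 main contactor stuck, Governor switch trips, Outboard safety relay faulted}; {Left drive VFD is out, Primary door operator is down}; {Brake coil 2 lost, Primary door operator is down}; {Encoder 2 is down, Primary door operator is down}; {Forward leveling sensor 2 is out, Primary door operator is down}; {Auxiliary hoist motor 2 lost}.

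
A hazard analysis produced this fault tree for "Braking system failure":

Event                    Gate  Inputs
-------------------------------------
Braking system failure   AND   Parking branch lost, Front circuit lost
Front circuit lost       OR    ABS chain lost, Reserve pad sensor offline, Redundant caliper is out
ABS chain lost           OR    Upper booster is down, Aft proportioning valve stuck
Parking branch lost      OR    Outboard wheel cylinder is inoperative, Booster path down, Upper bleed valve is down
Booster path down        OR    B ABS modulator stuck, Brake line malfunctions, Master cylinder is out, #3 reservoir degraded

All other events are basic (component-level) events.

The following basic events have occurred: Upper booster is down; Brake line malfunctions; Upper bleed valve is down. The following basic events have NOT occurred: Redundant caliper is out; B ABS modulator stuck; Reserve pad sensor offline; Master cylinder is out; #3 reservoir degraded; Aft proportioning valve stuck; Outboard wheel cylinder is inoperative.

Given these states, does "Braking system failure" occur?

Yes

Booster path down [OR]: B ABS modulator stuck=not, Brake line malfunctions=occurs, Master cylinder is out=not, #3 reservoir degraded=not → at least one input occurs → occurs.
Parking branch lost [OR]: Outboard wheel cylinder is inoperative=not, Booster path down=occurs, Upper bleed valve is down=occurs → at least one input occurs → occurs.
ABS chain lost [OR]: Upper booster is down=occurs, Aft proportioning valve stuck=not → at least one input occurs → occurs.
Front circuit lost [OR]: ABS chain lost=occurs, Reserve pad sensor offline=not, Redundant caliper is out=not → at least one input occurs → occurs.
Braking system failure [AND]: Parking branch lost=occurs, Front circuit lost=occurs → all inputs occur → occurs.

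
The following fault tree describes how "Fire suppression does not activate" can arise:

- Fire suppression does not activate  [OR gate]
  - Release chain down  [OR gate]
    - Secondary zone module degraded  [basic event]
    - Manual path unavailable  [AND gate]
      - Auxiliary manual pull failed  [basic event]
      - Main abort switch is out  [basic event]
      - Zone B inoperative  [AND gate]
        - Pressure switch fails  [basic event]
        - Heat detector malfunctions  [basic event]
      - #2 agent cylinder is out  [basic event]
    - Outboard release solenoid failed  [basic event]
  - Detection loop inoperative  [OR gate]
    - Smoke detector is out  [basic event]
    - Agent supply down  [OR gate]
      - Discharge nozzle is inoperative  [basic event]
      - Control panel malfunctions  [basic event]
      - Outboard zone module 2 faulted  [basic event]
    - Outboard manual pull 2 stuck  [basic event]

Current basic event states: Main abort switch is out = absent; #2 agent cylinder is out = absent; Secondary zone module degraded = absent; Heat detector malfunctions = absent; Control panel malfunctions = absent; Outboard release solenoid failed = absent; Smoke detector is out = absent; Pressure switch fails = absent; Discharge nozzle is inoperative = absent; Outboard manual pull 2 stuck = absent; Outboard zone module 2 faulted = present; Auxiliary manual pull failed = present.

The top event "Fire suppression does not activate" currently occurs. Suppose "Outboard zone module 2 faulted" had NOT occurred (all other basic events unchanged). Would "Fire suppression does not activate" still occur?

No

Counterfactual: set "Outboard zone module 2 faulted" to not occurred.
Zone B inoperative [AND]: Pressure switch fails=not, Heat detector malfunctions=not → not all inputs occur → does not occur.
Manual path unavailable [AND]: Auxiliary manual pull failed=occurs, Main abort switch is out=not, Zone B inoperative=not, #2 agent cylinder is out=not → not all inputs occur → does not occur.
Release chain down [OR]: Secondary zone module degraded=not, Manual path unavailable=not, Outboard release solenoid failed=not → no input occurs → does not occur.
Agent supply down [OR]: Discharge nozzle is inoperative=not, Control panel malfunctions=not, Outboard zone module 2 faulted=not → no input occurs → does not occur.
Detection loop inoperative [OR]: Smoke detector is out=not, Agent supply down=not, Outboard manual pull 2 stuck=not → no input occurs → does not occur.
Fire suppression does not activate [OR]: Release chain down=not, Detection loop inoperative=not → no input occurs → does not occur.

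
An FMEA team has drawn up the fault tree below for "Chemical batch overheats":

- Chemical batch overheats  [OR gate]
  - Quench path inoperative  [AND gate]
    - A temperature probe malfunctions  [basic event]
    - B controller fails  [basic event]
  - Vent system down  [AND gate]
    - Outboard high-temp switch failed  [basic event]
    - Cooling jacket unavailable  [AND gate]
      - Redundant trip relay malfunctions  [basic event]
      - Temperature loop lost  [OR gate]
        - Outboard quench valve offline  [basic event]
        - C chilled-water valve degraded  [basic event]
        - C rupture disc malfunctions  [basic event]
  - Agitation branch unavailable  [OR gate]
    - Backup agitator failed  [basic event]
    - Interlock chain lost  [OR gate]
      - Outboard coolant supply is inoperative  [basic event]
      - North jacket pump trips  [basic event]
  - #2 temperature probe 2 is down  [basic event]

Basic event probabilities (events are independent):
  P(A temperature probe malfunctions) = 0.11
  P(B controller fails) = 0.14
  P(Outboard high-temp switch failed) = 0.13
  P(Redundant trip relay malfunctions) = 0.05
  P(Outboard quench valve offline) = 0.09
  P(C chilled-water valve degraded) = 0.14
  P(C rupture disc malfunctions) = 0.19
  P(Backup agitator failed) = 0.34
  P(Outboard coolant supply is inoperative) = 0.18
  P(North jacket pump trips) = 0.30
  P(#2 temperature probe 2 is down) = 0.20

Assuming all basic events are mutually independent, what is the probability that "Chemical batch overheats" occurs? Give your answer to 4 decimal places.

0.7023

P(Quench path inoperative) [AND] = 0.11 × 0.14 = 0.015400
P(Temperature loop lost) [OR] = 1 − (1−0.09) × (1−0.14) × (1−0.19) = 0.366094
P(Cooling jacket unavailable) [AND] = 0.05 × 0.366094 = 0.018305
P(Vent system down) [AND] = 0.13 × 0.018305 = 0.002380
P(Interlock chain lost) [OR] = 1 − (1−0.18) × (1−0.30) = 0.426000
P(Agitation branch unavailable) [OR] = 1 − (1−0.34) × (1−0.426000) = 0.621160
P(Chemical batch overheats) [OR] = 1 − (1−0.015400) × (1−0.002380) × (1−0.621160) × (1−0.20) = 0.702306
Rounded to 4 decimal places: P(Chemical batch overheats) ≈ 0.7023.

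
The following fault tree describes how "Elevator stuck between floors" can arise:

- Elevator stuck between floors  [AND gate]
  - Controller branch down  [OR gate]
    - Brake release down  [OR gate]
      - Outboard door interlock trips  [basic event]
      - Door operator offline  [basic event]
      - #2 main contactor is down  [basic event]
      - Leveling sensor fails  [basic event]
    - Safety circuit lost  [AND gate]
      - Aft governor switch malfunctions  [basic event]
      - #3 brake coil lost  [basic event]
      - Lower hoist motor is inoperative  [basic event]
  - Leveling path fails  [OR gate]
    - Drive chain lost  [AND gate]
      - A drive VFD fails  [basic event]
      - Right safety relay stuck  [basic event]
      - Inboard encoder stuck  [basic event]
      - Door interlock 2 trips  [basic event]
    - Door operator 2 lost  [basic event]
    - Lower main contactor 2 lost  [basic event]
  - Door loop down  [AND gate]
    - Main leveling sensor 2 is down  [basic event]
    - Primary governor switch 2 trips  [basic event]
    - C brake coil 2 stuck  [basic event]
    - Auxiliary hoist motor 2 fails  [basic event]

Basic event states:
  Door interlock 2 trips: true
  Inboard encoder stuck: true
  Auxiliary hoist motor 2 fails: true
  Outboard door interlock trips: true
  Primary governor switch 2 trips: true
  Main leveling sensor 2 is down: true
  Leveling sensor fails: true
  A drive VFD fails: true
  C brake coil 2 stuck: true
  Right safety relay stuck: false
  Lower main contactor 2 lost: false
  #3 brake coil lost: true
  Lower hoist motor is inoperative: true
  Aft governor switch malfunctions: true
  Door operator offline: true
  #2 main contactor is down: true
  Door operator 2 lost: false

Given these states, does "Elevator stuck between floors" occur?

No

Brake release down [OR]: Outboard door interlock trips=occurs, Door operator offline=occurs, #2 main contactor is down=occurs, Leveling sensor fails=occurs → at least one input occurs → occurs.
Safety circuit lost [AND]: Aft governor switch malfunctions=occurs, #3 brake coil lost=occurs, Lower hoist motor is inoperative=occurs → all inputs occur → occurs.
Controller branch down [OR]: Brake release down=occurs, Safety circuit lost=occurs → at least one input occurs → occurs.
Drive chain lost [AND]: A drive VFD fails=occurs, Right safety relay stuck=not, Inboard encoder stuck=occurs, Door interlock 2 trips=occurs → not all inputs occur → does not occur.
Leveling path fails [OR]: Drive chain lost=not, Door operator 2 lost=not, Lower main contactor 2 lost=not → no input occurs → does not occur.
Door loop down [AND]: Main leveling sensor 2 is down=occurs, Primary governor switch 2 trips=occurs, C brake coil 2 stuck=occurs, Auxiliary hoist motor 2 fails=occurs → all inputs occur → occurs.
Elevator stuck between floors [AND]: Controller branch down=occurs, Leveling path fails=not, Door loop down=occurs → not all inputs occur → does not occur.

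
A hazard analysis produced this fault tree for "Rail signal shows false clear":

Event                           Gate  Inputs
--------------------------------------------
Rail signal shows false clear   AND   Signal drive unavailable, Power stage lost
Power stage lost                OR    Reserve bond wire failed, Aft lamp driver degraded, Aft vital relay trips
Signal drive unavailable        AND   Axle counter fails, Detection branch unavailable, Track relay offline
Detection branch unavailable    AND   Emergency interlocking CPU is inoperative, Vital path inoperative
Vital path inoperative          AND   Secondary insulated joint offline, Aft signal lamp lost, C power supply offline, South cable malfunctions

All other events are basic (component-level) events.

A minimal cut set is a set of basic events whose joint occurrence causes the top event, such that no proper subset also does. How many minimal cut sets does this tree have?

3

Vital path inoperative [AND]: one cut set from each child combined → 1 × 1 × 1 × 1 = 1 cut set(s).
Detection branch unavailable [AND]: one cut set from each child combined → 1 × 1 = 1 cut set(s).
Signal drive unavailable [AND]: one cut set from each child combined → 1 × 1 × 1 = 1 cut set(s).
Power stage lost [OR]: union of children's cut sets → 3 cut set(s).
Rail signal shows false clear [AND]: one cut set from each child combined → 1 × 3 = 3 cut set(s).
Minimal cut sets: {Aft signal lamp lost, Axle counter fails, C power supply offline, Emergency interlocking CPU is inoperative, Reserve bond wire failed, Secondary insulated joint offline, South cable malfunctions, Track relay offline}; {Aft lamp driver degraded, Aft signal lamp lost, Axle counter fails, C power supply offline, Emergency interlocking CPU is inoperative, Secondary insulated joint offline, South cable malfunctions, Track relay offline}; {Aft signal lamp lost, Aft vital relay trips, Axle counter fails, C power supply offline, Emergency interlocking CPU is inoperative, Secondary insulated joint offline, South cable malfunctions, Track relay offline}.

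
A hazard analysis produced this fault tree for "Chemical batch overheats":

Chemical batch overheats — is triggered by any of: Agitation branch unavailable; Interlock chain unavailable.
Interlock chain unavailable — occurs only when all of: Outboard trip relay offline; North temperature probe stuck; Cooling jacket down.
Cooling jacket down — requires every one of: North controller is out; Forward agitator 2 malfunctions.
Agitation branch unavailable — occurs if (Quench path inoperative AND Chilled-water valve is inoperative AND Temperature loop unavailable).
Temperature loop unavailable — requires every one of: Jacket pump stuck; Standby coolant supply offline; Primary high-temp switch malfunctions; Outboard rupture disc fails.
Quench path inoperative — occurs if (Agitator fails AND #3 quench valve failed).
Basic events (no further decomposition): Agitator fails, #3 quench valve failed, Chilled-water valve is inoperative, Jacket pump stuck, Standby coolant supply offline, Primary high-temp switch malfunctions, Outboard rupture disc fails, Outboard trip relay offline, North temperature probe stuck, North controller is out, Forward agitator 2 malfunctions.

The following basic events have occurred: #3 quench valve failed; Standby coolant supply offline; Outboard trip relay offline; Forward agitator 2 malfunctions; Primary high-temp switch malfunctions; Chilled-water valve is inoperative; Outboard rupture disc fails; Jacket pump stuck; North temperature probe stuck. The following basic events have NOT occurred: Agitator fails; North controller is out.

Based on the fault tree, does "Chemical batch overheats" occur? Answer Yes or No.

No

Quench path inoperative [AND]: Agitator fails=not, #3 quench valve failed=occurs → not all inputs occur → does not occur.
Temperature loop unavailable [AND]: Jacket pump stuck=occurs, Standby coolant supply offline=occurs, Primary high-temp switch malfunctions=occurs, Outboard rupture disc fails=occurs → all inputs occur → occurs.
Agitation branch unavailable [AND]: Quench path inoperative=not, Chilled-water valve is inoperative=occurs, Temperature loop unavailable=occurs → not all inputs occur → does not occur.
Cooling jacket down [AND]: North controller is out=not, Forward agitator 2 malfunctions=occurs → not all inputs occur → does not occur.
Interlock chain unavailable [AND]: Outboard trip relay offline=occurs, North temperature probe stuck=occurs, Cooling jacket down=not → not all inputs occur → does not occur.
Chemical batch overheats [OR]: Agitation branch unavailable=not, Interlock chain unavailable=not → no input occurs → does not occur.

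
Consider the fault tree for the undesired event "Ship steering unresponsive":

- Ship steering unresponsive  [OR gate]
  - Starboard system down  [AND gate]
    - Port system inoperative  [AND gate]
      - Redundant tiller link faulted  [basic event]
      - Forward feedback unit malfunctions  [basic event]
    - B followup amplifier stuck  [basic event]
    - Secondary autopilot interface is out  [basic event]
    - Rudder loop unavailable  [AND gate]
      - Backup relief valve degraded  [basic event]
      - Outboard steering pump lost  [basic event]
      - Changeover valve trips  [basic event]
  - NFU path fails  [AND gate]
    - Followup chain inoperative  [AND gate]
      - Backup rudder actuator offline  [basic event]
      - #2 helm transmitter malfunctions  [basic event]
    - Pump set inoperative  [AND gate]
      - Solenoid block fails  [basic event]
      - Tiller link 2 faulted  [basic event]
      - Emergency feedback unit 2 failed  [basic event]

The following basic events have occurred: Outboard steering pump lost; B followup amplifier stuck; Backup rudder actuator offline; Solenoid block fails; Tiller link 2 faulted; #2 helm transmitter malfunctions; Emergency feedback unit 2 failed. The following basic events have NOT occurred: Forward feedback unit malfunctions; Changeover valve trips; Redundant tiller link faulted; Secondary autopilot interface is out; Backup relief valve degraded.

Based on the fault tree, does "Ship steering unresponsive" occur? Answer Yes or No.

Port system inoperative [AND]: Redundant tiller link faulted=not, Forward feedback unit malfunctions=not → not all inputs occur → does not occur.
Rudder loop unavailable [AND]: Backup relief valve degraded=not, Outboard steering pump lost=occurs, Changeover valve trips=not → not all inputs occur → does not occur.
Starboard system down [AND]: Port system inoperative=not, B followup amplifier stuck=occurs, Secondary autopilot interface is out=not, Rudder loop unavailable=not → not all inputs occur → does not occur.
Followup chain inoperative [AND]: Backup rudder actuator offline=occurs, #2 helm transmitter malfunctions=occurs → all inputs occur → occurs.
Pump set inoperative [AND]: Solenoid block fails=occurs, Tiller link 2 faulted=occurs, Emergency feedback unit 2 failed=occurs → all inputs occur → occurs.
NFU path fails [AND]: Followup chain inoperative=occurs, Pump set inoperative=occurs → all inputs occur → occurs.
Ship steering unresponsive [OR]: Starboard system down=not, NFU path fails=occurs → at least one input occurs → occurs.

Yes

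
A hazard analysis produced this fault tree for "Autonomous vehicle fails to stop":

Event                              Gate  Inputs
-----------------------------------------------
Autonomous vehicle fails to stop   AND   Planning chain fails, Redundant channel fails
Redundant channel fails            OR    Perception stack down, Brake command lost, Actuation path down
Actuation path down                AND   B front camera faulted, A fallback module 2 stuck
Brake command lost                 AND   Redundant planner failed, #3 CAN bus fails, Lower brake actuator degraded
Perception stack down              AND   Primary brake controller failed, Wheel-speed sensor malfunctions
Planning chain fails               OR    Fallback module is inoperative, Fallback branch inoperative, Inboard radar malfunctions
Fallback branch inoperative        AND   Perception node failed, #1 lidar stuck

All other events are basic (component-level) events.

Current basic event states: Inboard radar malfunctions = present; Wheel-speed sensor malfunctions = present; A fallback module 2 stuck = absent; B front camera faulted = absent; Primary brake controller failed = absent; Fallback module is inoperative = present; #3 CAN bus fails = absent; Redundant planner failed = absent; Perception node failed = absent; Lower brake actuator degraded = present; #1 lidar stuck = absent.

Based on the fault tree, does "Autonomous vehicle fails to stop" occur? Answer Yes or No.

No

Fallback branch inoperative [AND]: Perception node failed=not, #1 lidar stuck=not → not all inputs occur → does not occur.
Planning chain fails [OR]: Fallback module is inoperative=occurs, Fallback branch inoperative=not, Inboard radar malfunctions=occurs → at least one input occurs → occurs.
Perception stack down [AND]: Primary brake controller failed=not, Wheel-speed sensor malfunctions=occurs → not all inputs occur → does not occur.
Brake command lost [AND]: Redundant planner failed=not, #3 CAN bus fails=not, Lower brake actuator degraded=occurs → not all inputs occur → does not occur.
Actuation path down [AND]: B front camera faulted=not, A fallback module 2 stuck=not → not all inputs occur → does not occur.
Redundant channel fails [OR]: Perception stack down=not, Brake command lost=not, Actuation path down=not → no input occurs → does not occur.
Autonomous vehicle fails to stop [AND]: Planning chain fails=occurs, Redundant channel fails=not → not all inputs occur → does not occur.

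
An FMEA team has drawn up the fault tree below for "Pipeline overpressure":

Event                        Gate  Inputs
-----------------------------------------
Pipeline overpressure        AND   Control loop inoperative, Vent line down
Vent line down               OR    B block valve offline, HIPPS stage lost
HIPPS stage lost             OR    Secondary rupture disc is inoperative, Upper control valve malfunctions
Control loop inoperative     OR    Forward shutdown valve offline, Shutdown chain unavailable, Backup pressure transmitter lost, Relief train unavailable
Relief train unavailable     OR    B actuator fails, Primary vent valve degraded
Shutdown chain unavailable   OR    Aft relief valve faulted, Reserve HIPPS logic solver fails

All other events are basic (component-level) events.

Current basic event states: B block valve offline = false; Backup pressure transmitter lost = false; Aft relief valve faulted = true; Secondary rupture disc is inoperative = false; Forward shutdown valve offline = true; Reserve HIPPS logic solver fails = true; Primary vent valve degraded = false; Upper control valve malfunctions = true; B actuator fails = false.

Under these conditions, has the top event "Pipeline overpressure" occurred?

Shutdown chain unavailable [OR]: Aft relief valve faulted=occurs, Reserve HIPPS logic solver fails=occurs → at least one input occurs → occurs.
Relief train unavailable [OR]: B actuator fails=not, Primary vent valve degraded=not → no input occurs → does not occur.
Control loop inoperative [OR]: Forward shutdown valve offline=occurs, Shutdown chain unavailable=occurs, Backup pressure transmitter lost=not, Relief train unavailable=not → at least one input occurs → occurs.
HIPPS stage lost [OR]: Secondary rupture disc is inoperative=not, Upper control valve malfunctions=occurs → at least one input occurs → occurs.
Vent line down [OR]: B block valve offline=not, HIPPS stage lost=occurs → at least one input occurs → occurs.
Pipeline overpressure [AND]: Control loop inoperative=occurs, Vent line down=occurs → all inputs occur → occurs.

Yes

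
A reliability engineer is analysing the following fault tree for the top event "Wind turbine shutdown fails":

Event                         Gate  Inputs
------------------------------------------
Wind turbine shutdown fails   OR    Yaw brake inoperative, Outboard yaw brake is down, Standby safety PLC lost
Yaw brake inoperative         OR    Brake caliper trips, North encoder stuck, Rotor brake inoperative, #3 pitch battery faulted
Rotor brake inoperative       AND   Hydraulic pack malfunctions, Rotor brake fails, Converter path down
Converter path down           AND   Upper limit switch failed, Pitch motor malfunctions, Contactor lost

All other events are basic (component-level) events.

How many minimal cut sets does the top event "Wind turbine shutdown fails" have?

6

Converter path down [AND]: one cut set from each child combined → 1 × 1 × 1 = 1 cut set(s).
Rotor brake inoperative [AND]: one cut set from each child combined → 1 × 1 × 1 = 1 cut set(s).
Yaw brake inoperative [OR]: union of children's cut sets → 4 cut set(s).
Wind turbine shutdown fails [OR]: union of children's cut sets → 6 cut set(s).
Minimal cut sets: {Brake caliper trips}; {North encoder stuck}; {Contactor lost, Hydraulic pack malfunctions, Pitch motor malfunctions, Rotor brake fails, Upper limit switch failed}; {#3 pitch battery faulted}; {Outboard yaw brake is down}; {Standby safety PLC lost}.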